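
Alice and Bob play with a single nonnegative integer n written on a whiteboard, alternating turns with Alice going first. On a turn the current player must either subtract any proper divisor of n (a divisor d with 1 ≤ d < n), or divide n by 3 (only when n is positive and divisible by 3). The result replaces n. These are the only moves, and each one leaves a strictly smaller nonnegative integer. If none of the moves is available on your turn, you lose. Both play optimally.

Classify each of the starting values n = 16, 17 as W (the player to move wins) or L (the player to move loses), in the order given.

16: W, 17: L

Positions with no move are L. A position that does have a move is losing for the player to move precisely when every available move leads to a winning position for the opponent. Fill in the labels:
n=0: no move → L
n=1: no move → L
n=2: can move to 1, which is L ⇒ W
n=3: can move to 1, which is L ⇒ W
n=4: moves to 2(W), 3(W); every one is W ⇒ L
n=5: can move to 4, which is L ⇒ W
n=6: can move to 4, which is L ⇒ W
n=7: the only move is to 6(W), a W ⇒ L
n=8: can move to 4, which is L ⇒ W
n=9: moves to 3(W), 6(W), 8(W); every one is W ⇒ L
n=10: can move to 9, which is L ⇒ W
n=11: the only move is to 10(W), a W ⇒ L
n=12: can move to 4, which is L ⇒ W
n=13: the only move is to 12(W), a W ⇒ L
n=14: can move to 7, which is L ⇒ W
n=15: moves to 5(W), 10(W), 12(W), 14(W); every one is W ⇒ L
n=16: can move to 15, which is L ⇒ W
n=17: the only move is to 16(W), a W ⇒ L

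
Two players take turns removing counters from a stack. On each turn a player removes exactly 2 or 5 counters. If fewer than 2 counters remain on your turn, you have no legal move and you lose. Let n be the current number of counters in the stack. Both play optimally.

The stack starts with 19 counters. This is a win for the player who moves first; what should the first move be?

Compute win/loss labels from the base case upward. A position with no move is L. Any other position is W if it can reach an L in one move, else L.
n=0: no move → L
n=1: no move → L
n=2: →0(L), so W
n=3: →1(L), so W
n=4: →2(W) only, which is W, so L
n=5: →0(L), so W
n=6: →4(L), so W
n=7: →5(W), 2(W) — all W, so L
n=8: →6(W), 3(W) — all W, so L
n=9: →7(L), so W
n=10: →8(L), so W
n=11: →9(W), 6(W) — all W, so L
n=12: →7(L), so W
n=13: →11(L), so W
n=14: →12(W), 9(W) — all W, so L
n=15: →13(W), 10(W) — all W, so L
n=16: →14(L), so W
n=17: →15(L), so W
n=18: →16(W), 13(W) — all W, so L
n=19: →14(L), so W
From 19, the L positions reachable in one move are: 14.

Remove 5, leaving 14.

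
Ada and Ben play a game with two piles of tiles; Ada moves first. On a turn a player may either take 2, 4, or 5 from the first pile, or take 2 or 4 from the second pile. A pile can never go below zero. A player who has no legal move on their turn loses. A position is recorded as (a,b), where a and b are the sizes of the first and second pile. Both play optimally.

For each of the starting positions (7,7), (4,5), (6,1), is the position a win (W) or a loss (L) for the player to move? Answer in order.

(7,7): L, (4,5): L, (6,1): W

Classify positions by backward induction: terminal positions (no move available) are L. From any other position, the mover wins iff some move reaches an L.
No move ever increases a pile, so every position that can arise here has a ≤ 7 and b ≤ 7; it is enough to label the cells with 0 ≤ a ≤ 7 and 0 ≤ b ≤ 7.
Every move lowers a or b (never raises either), so fill the grid row by row in increasing a, and left to right within a row: each cell's successors are then already labelled.
      b=0  b=1  b=2  b=3  b=4  b=5  b=6  b=7
a=0:    L    L    W    W    W    W    L    L
a=1:    L    L    W    W    W    W    L    L
a=2:    W    W    L    L    W    W    W    W
a=3:    W    W    L    L    W    W    W    W
a=4:    W    W    W    W    L    L    W    W
a=5:    W    W    W    W    L    L    W    W
a=6:    W    W    W    W    W    W    W    W
a=7:    L    L    W    W    W    W    L    L
Cells with no legal move (terminal, hence L): (0,0), (0,1), (1,0), (1,1).
The remaining L cells, each justified by listing all of its moves:
(0,6): →(0,4)(W), (0,2)(W) — all W, so L
(0,7): →(0,5)(W), (0,3)(W) — all W, so L
(1,6): →(1,4)(W), (1,2)(W) — all W, so L
(1,7): →(1,5)(W), (1,3)(W) — all W, so L
(2,2): →(0,2)(W), (2,0)(W) — all W, so L
(2,3): →(0,3)(W), (2,1)(W) — all W, so L
(3,2): →(1,2)(W), (3,0)(W) — all W, so L
(3,3): →(1,3)(W), (3,1)(W) — all W, so L
(4,4): →(2,4)(W), (0,4)(W), (4,2)(W), (4,0)(W) — all W, so L
(4,5): →(2,5)(W), (0,5)(W), (4,3)(W), (4,1)(W) — all W, so L
(5,4): →(3,4)(W), (1,4)(W), (0,4)(W), (5,2)(W), (5,0)(W) — all W, so L
(5,5): →(3,5)(W), (1,5)(W), (0,5)(W), (5,3)(W), (5,1)(W) — all W, so L
(7,0): →(5,0)(W), (3,0)(W), (2,0)(W) — all W, so L
(7,1): →(5,1)(W), (3,1)(W), (2,1)(W) — all W, so L
(7,6): →(5,6)(W), (3,6)(W), (2,6)(W), (7,4)(W), (7,2)(W) — all W, so L
(7,7): →(5,7)(W), (3,7)(W), (2,7)(W), (7,5)(W), (7,3)(W) — all W, so L
Every other cell has at least one move into one of the L cells above, so it is W.
(7,7): one of the L cells justified above, so L
(4,5): one of the L cells justified above, so L
(6,1): the move to (1,1) reaches an L cell, so W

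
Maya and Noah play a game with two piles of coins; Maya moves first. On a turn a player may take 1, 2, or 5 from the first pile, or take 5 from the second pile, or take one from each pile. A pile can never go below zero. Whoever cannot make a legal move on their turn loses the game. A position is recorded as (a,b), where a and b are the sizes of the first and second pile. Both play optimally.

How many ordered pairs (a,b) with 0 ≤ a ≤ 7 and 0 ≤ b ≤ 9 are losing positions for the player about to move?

29

Work bottom-up. With no move the player to move loses. Otherwise the position is W if at least one move leads to an L position for the opponent, and L if every move leads to a W.
Every move lowers a or b (never raises either), so fill the grid row by row in increasing a, and left to right within a row: each cell's successors are then already labelled.
      b=0  b=1  b=2  b=3  b=4  b=5  b=6  b=7  b=8  b=9
a=0:    L    L    L    L    L    W    W    W    W    W
a=1:    W    W    W    W    W    W    L    L    L    L
a=2:    W    W    W    W    W    L    W    W    W    W
a=3:    L    L    L    L    L    W    W    W    W    W
a=4:    W    W    W    W    W    W    L    L    L    L
a=5:    W    W    W    W    W    L    W    W    W    W
a=6:    L    L    L    L    L    W    W    W    W    W
a=7:    W    W    W    W    W    W    L    L    L    L
Cells with no legal move (terminal, hence L): (0,0), (0,1), (0,2), (0,3), (0,4).
The remaining L cells, each justified by listing all of its moves:
(1,6): moves to (0,6)(W), (1,1)(W), (0,5)(W); every one is W ⇒ L
(1,7): moves to (0,7)(W), (1,2)(W), (0,6)(W); every one is W ⇒ L
(1,8): moves to (0,8)(W), (1,3)(W), (0,7)(W); every one is W ⇒ L
(1,9): moves to (0,9)(W), (1,4)(W), (0,8)(W); every one is W ⇒ L
(2,5): moves to (1,5)(W), (0,5)(W), (2,0)(W), (1,4)(W); every one is W ⇒ L
(3,0): moves to (2,0)(W), (1,0)(W); every one is W ⇒ L
(3,1): moves to (2,1)(W), (1,1)(W), (2,0)(W); every one is W ⇒ L
(3,2): moves to (2,2)(W), (1,2)(W), (2,1)(W); every one is W ⇒ L
(3,3): moves to (2,3)(W), (1,3)(W), (2,2)(W); every one is W ⇒ L
(3,4): moves to (2,4)(W), (1,4)(W), (2,3)(W); every one is W ⇒ L
(4,6): moves to (3,6)(W), (2,6)(W), (4,1)(W), (3,5)(W); every one is W ⇒ L
(4,7): moves to (3,7)(W), (2,7)(W), (4,2)(W), (3,6)(W); every one is W ⇒ L
(4,8): moves to (3,8)(W), (2,8)(W), (4,3)(W), (3,7)(W); every one is W ⇒ L
(4,9): moves to (3,9)(W), (2,9)(W), (4,4)(W), (3,8)(W); every one is W ⇒ L
(5,5): moves to (4,5)(W), (3,5)(W), (0,5)(W), (5,0)(W), (4,4)(W); every one is W ⇒ L
(6,0): moves to (5,0)(W), (4,0)(W), (1,0)(W); every one is W ⇒ L
(6,1): moves to (5,1)(W), (4,1)(W), (1,1)(W), (5,0)(W); every one is W ⇒ L
(6,2): moves to (5,2)(W), (4,2)(W), (1,2)(W), (5,1)(W); every one is W ⇒ L
(6,3): moves to (5,3)(W), (4,3)(W), (1,3)(W), (5,2)(W); every one is W ⇒ L
(6,4): moves to (5,4)(W), (4,4)(W), (1,4)(W), (5,3)(W); every one is W ⇒ L
(7,6): moves to (6,6)(W), (5,6)(W), (2,6)(W), (7,1)(W), (6,5)(W); every one is W ⇒ L
(7,7): moves to (6,7)(W), (5,7)(W), (2,7)(W), (7,2)(W), (6,6)(W); every one is W ⇒ L
(7,8): moves to (6,8)(W), (5,8)(W), (2,8)(W), (7,3)(W), (6,7)(W); every one is W ⇒ L
(7,9): moves to (6,9)(W), (5,9)(W), (2,9)(W), (7,4)(W), (6,8)(W); every one is W ⇒ L
Every other cell has at least one move into one of the L cells above, so it is W.
L cells per row: a=0: 5, a=1: 4, a=2: 1, a=3: 5, a=4: 4, a=5: 1, a=6: 5, a=7: 4; total 29.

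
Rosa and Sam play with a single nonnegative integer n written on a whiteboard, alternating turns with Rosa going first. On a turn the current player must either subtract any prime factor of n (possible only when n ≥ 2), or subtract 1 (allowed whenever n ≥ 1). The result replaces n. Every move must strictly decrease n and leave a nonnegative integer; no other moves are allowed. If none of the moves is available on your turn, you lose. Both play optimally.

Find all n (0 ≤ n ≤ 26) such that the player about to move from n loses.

Classify positions by backward induction: terminal positions (no move available) are L. From any other position, the mover wins iff some move reaches an L.
n=0: no move → L
n=1: reaches L-position 0 → W
n=2: reaches L-position 0 → W
n=3: reaches L-position 0 → W
n=4: only reaches 2(W), 3(W), all W → L
n=5: reaches L-position 0 → W
n=6: reaches L-position 4 → W
n=7: reaches L-position 0 → W
n=8: only reaches 6(W), 7(W), all W → L
n=9: reaches L-position 8 → W
n=10: reaches L-position 8 → W
n=11: reaches L-position 0 → W
n=12: only reaches 9(W), 10(W), 11(W), all W → L
n=13: reaches L-position 0 → W
n=14: reaches L-position 12 → W
n=15: reaches L-position 12 → W
n=16: only reaches 14(W), 15(W), all W → L
n=17: reaches L-position 0 → W
n=18: reaches L-position 16 → W
n=19: reaches L-position 0 → W
n=20: only reaches 15(W), 18(W), 19(W), all W → L
n=21: reaches L-position 20 → W
n=22: reaches L-position 20 → W
n=23: reaches L-position 0 → W
n=24: only reaches 21(W), 22(W), 23(W), all W → L
n=25: reaches L-position 20 → W
n=26: reaches L-position 24 → W
The losing starting values of n are exactly the entries labelled L in this table (7 of them).

0, 4, 8, 12, 16, 20, 24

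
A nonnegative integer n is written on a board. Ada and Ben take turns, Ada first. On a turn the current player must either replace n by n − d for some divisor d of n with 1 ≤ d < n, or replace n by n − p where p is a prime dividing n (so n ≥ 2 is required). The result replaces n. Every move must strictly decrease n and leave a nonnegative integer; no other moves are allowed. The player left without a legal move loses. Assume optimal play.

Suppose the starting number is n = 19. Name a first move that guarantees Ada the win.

Move to 0.

Build the W/L table. Terminal = L. A non-terminal position is W if it has a move to some L; otherwise it is L.
n=0: no move → L
n=1: no move → L
n=2: can move to 0, which is L ⇒ W
n=3: can move to 0, which is L ⇒ W
n=4: moves to 2(W), 3(W); every one is W ⇒ L
n=5: can move to 0, which is L ⇒ W
n=6: can move to 4, which is L ⇒ W
n=7: can move to 0, which is L ⇒ W
n=8: can move to 4, which is L ⇒ W
n=9: moves to 6(W), 8(W); every one is W ⇒ L
n=10: can move to 9, which is L ⇒ W
n=11: can move to 0, which is L ⇒ W
n=12: can move to 9, which is L ⇒ W
n=13: can move to 0, which is L ⇒ W
n=14: moves to 7(W), 12(W), 13(W); every one is W ⇒ L
n=15: can move to 14, which is L ⇒ W
n=16: can move to 14, which is L ⇒ W
n=17: can move to 0, which is L ⇒ W
n=18: can move to 9, which is L ⇒ W
n=19: can move to 0, which is L ⇒ W
From 19, the L positions reachable in one move are: 0.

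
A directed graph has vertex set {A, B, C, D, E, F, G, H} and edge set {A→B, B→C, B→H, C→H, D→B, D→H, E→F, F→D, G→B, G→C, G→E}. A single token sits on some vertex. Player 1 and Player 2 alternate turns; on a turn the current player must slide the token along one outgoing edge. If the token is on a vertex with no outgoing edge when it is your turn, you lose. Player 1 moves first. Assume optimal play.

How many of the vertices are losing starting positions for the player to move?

4

Use the standard recursion: the mover loses at a terminal position; elsewhere, the mover wins exactly when some move hands the opponent an L position.
Every edge goes from a vertex to one that appears earlier in the order H, C, B, D, F, A, E, G, so processing vertices in that order labels each vertex after all of its successors.
H: no outgoing edge → L
C: can move to H, which is L ⇒ W
B: can move to H, which is L ⇒ W
D: can move to H, which is L ⇒ W
F: the only move is to D(W), a W ⇒ L
A: the only move is to B(W), a W ⇒ L
E: can move to F, which is L ⇒ W
G: moves to E(W), B(W), C(W); every one is W ⇒ L
The L vertices are A, F, G, H; that is 4 in all.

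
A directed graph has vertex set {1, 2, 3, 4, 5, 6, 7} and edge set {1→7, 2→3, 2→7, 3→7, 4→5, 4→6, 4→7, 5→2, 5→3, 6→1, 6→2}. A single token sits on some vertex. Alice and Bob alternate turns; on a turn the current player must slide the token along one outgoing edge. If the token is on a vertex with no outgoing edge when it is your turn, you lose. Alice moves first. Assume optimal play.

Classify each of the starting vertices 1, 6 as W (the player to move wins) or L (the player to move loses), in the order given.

1: W, 6: L

Work bottom-up. With no move the player to move loses. Otherwise the position is W if at least one move leads to an L position for the opponent, and L if every move leads to a W.
Every edge goes from a vertex to one that appears earlier in the order 7, 1, 3, 2, 6, 5, 4, so processing vertices in that order labels each vertex after all of its successors.
7: no outgoing edge → L
1: reaches L-position 7 → W
3: reaches L-position 7 → W
2: reaches L-position 7 → W
6: only reaches 2(W), 1(W), all W → L
5: only reaches 2(W), 3(W), all W → L
4: reaches L-position 5 → W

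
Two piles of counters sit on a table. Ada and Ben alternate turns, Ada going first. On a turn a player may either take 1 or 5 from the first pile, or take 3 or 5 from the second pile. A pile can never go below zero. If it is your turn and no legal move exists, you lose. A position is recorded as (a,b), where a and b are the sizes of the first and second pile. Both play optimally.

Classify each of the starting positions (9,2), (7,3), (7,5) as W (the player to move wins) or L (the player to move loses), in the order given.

(9,2): W, (7,3): L, (7,5): L

Classify positions by backward induction: terminal positions (no move available) are L. From any other position, the mover wins iff some move reaches an L.
No move ever increases a pile, so every position that can arise here has a ≤ 9 and b ≤ 5; it is enough to label the cells with 0 ≤ a ≤ 9 and 0 ≤ b ≤ 5.
Every move lowers a or b (never raises either), so fill the grid row by row in increasing a, and left to right within a row: each cell's successors are then already labelled.
      b=0  b=1  b=2  b=3  b=4  b=5
a=0:    L    L    L    W    W    W
a=1:    W    W    W    L    L    L
a=2:    L    L    L    W    W    W
a=3:    W    W    W    L    L    L
a=4:    L    L    L    W    W    W
a=5:    W    W    W    L    L    L
a=6:    L    L    L    W    W    W
a=7:    W    W    W    L    L    L
a=8:    L    L    L    W    W    W
a=9:    W    W    W    L    L    L
Cells with no legal move (terminal, hence L): (0,0), (0,1), (0,2).
The remaining L cells, each justified by listing all of its moves:
(1,3): →(0,3)(W), (1,0)(W) — all W, so L
(1,4): →(0,4)(W), (1,1)(W) — all W, so L
(1,5): →(0,5)(W), (1,2)(W), (1,0)(W) — all W, so L
(2,0): →(1,0)(W) only, which is W, so L
(2,1): →(1,1)(W) only, which is W, so L
(2,2): →(1,2)(W) only, which is W, so L
(3,3): →(2,3)(W), (3,0)(W) — all W, so L
(3,4): →(2,4)(W), (3,1)(W) — all W, so L
(3,5): →(2,5)(W), (3,2)(W), (3,0)(W) — all W, so L
(4,0): →(3,0)(W) only, which is W, so L
(4,1): →(3,1)(W) only, which is W, so L
(4,2): →(3,2)(W) only, which is W, so L
(5,3): →(4,3)(W), (0,3)(W), (5,0)(W) — all W, so L
(5,4): →(4,4)(W), (0,4)(W), (5,1)(W) — all W, so L
(5,5): →(4,5)(W), (0,5)(W), (5,2)(W), (5,0)(W) — all W, so L
(6,0): →(5,0)(W), (1,0)(W) — all W, so L
(6,1): →(5,1)(W), (1,1)(W) — all W, so L
(6,2): →(5,2)(W), (1,2)(W) — all W, so L
(7,3): →(6,3)(W), (2,3)(W), (7,0)(W) — all W, so L
(7,4): →(6,4)(W), (2,4)(W), (7,1)(W) — all W, so L
(7,5): →(6,5)(W), (2,5)(W), (7,2)(W), (7,0)(W) — all W, so L
(8,0): →(7,0)(W), (3,0)(W) — all W, so L
(8,1): →(7,1)(W), (3,1)(W) — all W, so L
(8,2): →(7,2)(W), (3,2)(W) — all W, so L
(9,3): →(8,3)(W), (4,3)(W), (9,0)(W) — all W, so L
(9,4): →(8,4)(W), (4,4)(W), (9,1)(W) — all W, so L
(9,5): →(8,5)(W), (4,5)(W), (9,2)(W), (9,0)(W) — all W, so L
Every other cell has at least one move into one of the L cells above, so it is W.
(9,2): the move to (8,2) reaches an L cell, so W
(7,3): one of the L cells justified above, so L
(7,5): one of the L cells justified above, so L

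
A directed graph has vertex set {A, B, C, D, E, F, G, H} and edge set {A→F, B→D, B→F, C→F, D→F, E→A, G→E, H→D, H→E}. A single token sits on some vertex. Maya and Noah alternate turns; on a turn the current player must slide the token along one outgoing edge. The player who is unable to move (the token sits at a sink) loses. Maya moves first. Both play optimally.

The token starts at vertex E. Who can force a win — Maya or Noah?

Use the standard recursion: the mover loses at a terminal position; elsewhere, the mover wins exactly when some move hands the opponent an L position.
Every edge goes from a vertex to one that appears earlier in the order F, A, D, C, E, H, G, B, so processing vertices in that order labels each vertex after all of its successors.
F: no outgoing edge → L
A: W (go to F, an L position)
D: W (go to F, an L position)
C: W (go to F, an L position)
E: L (sole option A(W) is W)
H: W (go to E, an L position)
G: W (go to E, an L position)
B: W (go to F, an L position)
Every move from E reaches a W position, so the mover loses.

Noah wins.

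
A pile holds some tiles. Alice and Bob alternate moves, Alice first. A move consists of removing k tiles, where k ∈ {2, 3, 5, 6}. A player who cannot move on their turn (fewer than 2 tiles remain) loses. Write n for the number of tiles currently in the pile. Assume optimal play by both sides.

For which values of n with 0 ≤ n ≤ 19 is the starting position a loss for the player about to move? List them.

Build the W/L table. Terminal = L. A non-terminal position is W if it has a move to some L; otherwise it is L.
n=0: no move → L
n=1: no move → L
n=2: →0(L), so W
n=3: →1(L), so W
n=4: →1(L), so W
n=5: →0(L), so W
n=6: →1(L), so W
n=7: →1(L), so W
n=8: →6(W), 5(W), 3(W), 2(W) — all W, so L
n=9: →7(W), 6(W), 4(W), 3(W) — all W, so L
n=10: →8(L), so W
n=11: →9(L), so W
n=12: →9(L), so W
n=13: →8(L), so W
n=14: →9(L), so W
n=15: →9(L), so W
n=16: →14(W), 13(W), 11(W), 10(W) — all W, so L
n=17: →15(W), 14(W), 12(W), 11(W) — all W, so L
n=18: →16(L), so W
n=19: →17(L), so W
The losing starting values of n are exactly the entries labelled L in this table (6 of them).

0, 1, 8, 9, 16, 17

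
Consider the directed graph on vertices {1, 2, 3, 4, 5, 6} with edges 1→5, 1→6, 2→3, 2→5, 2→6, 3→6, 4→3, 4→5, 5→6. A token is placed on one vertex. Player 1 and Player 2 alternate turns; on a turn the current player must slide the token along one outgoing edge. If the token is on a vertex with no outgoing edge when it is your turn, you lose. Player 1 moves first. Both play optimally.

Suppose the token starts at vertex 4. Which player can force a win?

Build the W/L table. Terminal = L. A non-terminal position is W if it has a move to some L; otherwise it is L.
Every edge goes from a vertex to one that appears earlier in the order 6, 5, 1, 3, 4, 2, so processing vertices in that order labels each vertex after all of its successors.
6: no outgoing edge → L
5: can move to 6, which is L ⇒ W
1: can move to 6, which is L ⇒ W
3: can move to 6, which is L ⇒ W
4: moves to 3(W), 5(W); every one is W ⇒ L
2: can move to 6, which is L ⇒ W
Every move from 4 reaches a W position, so the mover loses.

Player 2 wins.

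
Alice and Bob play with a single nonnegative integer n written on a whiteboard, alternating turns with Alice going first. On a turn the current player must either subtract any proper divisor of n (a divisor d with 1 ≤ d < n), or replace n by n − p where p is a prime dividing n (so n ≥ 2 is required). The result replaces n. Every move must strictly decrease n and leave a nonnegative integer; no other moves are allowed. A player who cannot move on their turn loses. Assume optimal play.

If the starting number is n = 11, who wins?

Compute win/loss labels from the base case upward. A position with no move is L. Any other position is W if it can reach an L in one move, else L.
n=0: no move → L
n=1: no move → L
n=2: can move to 0, which is L ⇒ W
n=3: can move to 0, which is L ⇒ W
n=4: moves to 2(W), 3(W); every one is W ⇒ L
n=5: can move to 0, which is L ⇒ W
n=6: can move to 4, which is L ⇒ W
n=7: can move to 0, which is L ⇒ W
n=8: can move to 4, which is L ⇒ W
n=9: moves to 6(W), 8(W); every one is W ⇒ L
n=10: can move to 9, which is L ⇒ W
n=11: can move to 0, which is L ⇒ W
The starting position 11 is W: Alice should move to 0, handing over an L position.

Alice wins.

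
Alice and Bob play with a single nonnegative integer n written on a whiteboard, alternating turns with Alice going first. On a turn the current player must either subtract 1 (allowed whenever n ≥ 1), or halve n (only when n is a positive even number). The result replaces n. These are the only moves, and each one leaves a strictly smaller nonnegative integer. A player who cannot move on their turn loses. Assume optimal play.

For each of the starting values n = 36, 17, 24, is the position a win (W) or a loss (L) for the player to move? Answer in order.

36: W, 17: L, 24: W

Work bottom-up. With no move the player to move loses. Otherwise the position is W if at least one move leads to an L position for the opponent, and L if every move leads to a W.
n=0: no move → L
n=1: →0(L), so W
n=2: →1(W) only, which is W, so L
n=3: →2(L), so W
n=4: →2(L), so W
n=5: →4(W) only, which is W, so L
n=6: →5(L), so W
n=7: →6(W) only, which is W, so L
n=8: →7(L), so W
n=9: →8(W) only, which is W, so L
n=10: →5(L), so W
n=11: →10(W) only, which is W, so L
n=12: →11(L), so W
n=13: →12(W) only, which is W, so L
n=14: →7(L), so W
n=15: →14(W) only, which is W, so L
n=16: →15(L), so W
n=17: →16(W) only, which is W, so L
n=18: →9(L), so W
n=19: →18(W) only, which is W, so L
n=20: →19(L), so W
n=21: →20(W) only, which is W, so L
n=22: →11(L), so W
n=23: →22(W) only, which is W, so L
n=24: →23(L), so W
n=25: →24(W) only, which is W, so L
n=26: →13(L), so W
n=27: →26(W) only, which is W, so L
n=28: →27(L), so W
n=29: →28(W) only, which is W, so L
n=30: →15(L), so W
n=31: →30(W) only, which is W, so L
n=32: →31(L), so W
n=33: →32(W) only, which is W, so L
n=34: →17(L), so W
n=35: →34(W) only, which is W, so L
n=36: →35(L), so W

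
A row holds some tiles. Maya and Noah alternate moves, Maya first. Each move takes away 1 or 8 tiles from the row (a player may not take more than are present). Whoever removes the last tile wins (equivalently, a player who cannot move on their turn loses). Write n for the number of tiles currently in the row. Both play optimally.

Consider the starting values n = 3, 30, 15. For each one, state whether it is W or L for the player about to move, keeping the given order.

3: W, 30: W, 15: L

Positions with no move are L. A position that does have a move is losing for the player to move precisely when every available move leads to a winning position for the opponent. Fill in the labels:
n=0: no move → L
n=1: reaches L-position 0 → W
n=2: only reaches 1(W), which is W → L
n=3: reaches L-position 2 → W
n=4: only reaches 3(W), which is W → L
n=5: reaches L-position 4 → W
n=6: only reaches 5(W), which is W → L
n=7: reaches L-position 6 → W
n=8: reaches L-position 0 → W
n=9: only reaches 8(W), 1(W), all W → L
n=10: reaches L-position 9 → W
n=11: only reaches 10(W), 3(W), all W → L
n=12: reaches L-position 11 → W
n=13: only reaches 12(W), 5(W), all W → L
n=14: reaches L-position 13 → W
n=15: only reaches 14(W), 7(W), all W → L
n=16: reaches L-position 15 → W
n=17: reaches L-position 9 → W
n=18: only reaches 17(W), 10(W), all W → L
n=19: reaches L-position 18 → W
n=20: only reaches 19(W), 12(W), all W → L
n=21: reaches L-position 20 → W
n=22: only reaches 21(W), 14(W), all W → L
n=23: reaches L-position 22 → W
n=24: only reaches 23(W), 16(W), all W → L
n=25: reaches L-position 24 → W
n=26: reaches L-position 18 → W
n=27: only reaches 26(W), 19(W), all W → L
n=28: reaches L-position 27 → W
n=29: only reaches 28(W), 21(W), all W → L
n=30: reaches L-position 29 → W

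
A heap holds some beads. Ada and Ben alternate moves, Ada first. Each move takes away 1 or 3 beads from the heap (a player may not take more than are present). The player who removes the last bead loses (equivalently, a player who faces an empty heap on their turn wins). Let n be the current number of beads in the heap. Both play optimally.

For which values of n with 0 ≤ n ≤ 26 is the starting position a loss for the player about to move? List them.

Build the W/L table. Terminal = W. A non-terminal position is W if it has a move to some L; otherwise it is L.
n=0: no move; the opponent has just taken the last bead and therefore loses → W
n=1: only reaches 0(W), which is W → L
n=2: reaches L-position 1 → W
n=3: only reaches 2(W), 0(W), all W → L
n=4: reaches L-position 3 → W
n=5: only reaches 4(W), 2(W), all W → L
n=6: reaches L-position 5 → W
n=7: only reaches 6(W), 4(W), all W → L
n=8: reaches L-position 7 → W
n=9: only reaches 8(W), 6(W), all W → L
n=10: reaches L-position 9 → W
n=11: only reaches 10(W), 8(W), all W → L
n=12: reaches L-position 11 → W
n=13: only reaches 12(W), 10(W), all W → L
n=14: reaches L-position 13 → W
n=15: only reaches 14(W), 12(W), all W → L
n=16: reaches L-position 15 → W
n=17: only reaches 16(W), 14(W), all W → L
n=18: reaches L-position 17 → W
n=19: only reaches 18(W), 16(W), all W → L
n=20: reaches L-position 19 → W
n=21: only reaches 20(W), 18(W), all W → L
n=22: reaches L-position 21 → W
n=23: only reaches 22(W), 20(W), all W → L
n=24: reaches L-position 23 → W
n=25: only reaches 24(W), 22(W), all W → L
n=26: reaches L-position 25 → W
The losing starting values of n are exactly the entries labelled L in this table (13 of them).

1, 3, 5, 7, 9, 11, 13, 15, 17, 19, 21, 23, 25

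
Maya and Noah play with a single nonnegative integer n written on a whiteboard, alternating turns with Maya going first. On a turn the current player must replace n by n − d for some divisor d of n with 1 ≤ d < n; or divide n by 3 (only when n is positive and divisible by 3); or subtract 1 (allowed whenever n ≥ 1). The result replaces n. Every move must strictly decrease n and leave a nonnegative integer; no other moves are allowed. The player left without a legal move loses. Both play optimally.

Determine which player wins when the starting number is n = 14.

Work bottom-up. With no move the player to move loses. Otherwise the position is W if at least one move leads to an L position for the opponent, and L if every move leads to a W.
n=0: no move → L
n=1: can move to 0, which is L ⇒ W
n=2: the only move is to 1(W), a W ⇒ L
n=3: can move to 2, which is L ⇒ W
n=4: can move to 2, which is L ⇒ W
n=5: the only move is to 4(W), a W ⇒ L
n=6: can move to 2, which is L ⇒ W
n=7: the only move is to 6(W), a W ⇒ L
n=8: can move to 7, which is L ⇒ W
n=9: moves to 3(W), 6(W), 8(W); every one is W ⇒ L
n=10: can move to 5, which is L ⇒ W
n=11: the only move is to 10(W), a W ⇒ L
n=12: can move to 9, which is L ⇒ W
n=13: the only move is to 12(W), a W ⇒ L
n=14: can move to 7, which is L ⇒ W
The starting position 14 is W: Maya should move to 7, handing over an L position.

Maya wins.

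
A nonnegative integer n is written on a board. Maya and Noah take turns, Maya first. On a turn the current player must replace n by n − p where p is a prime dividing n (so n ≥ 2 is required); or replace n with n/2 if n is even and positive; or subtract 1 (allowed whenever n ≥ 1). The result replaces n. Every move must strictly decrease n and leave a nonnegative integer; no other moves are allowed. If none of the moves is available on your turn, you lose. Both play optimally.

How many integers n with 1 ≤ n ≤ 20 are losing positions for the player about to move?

Positions with no move are L. A position that does have a move is losing for the player to move precisely when every available move leads to a winning position for the opponent. Fill in the labels:
n=0: no move → L
n=1: →0(L), so W
n=2: →0(L), so W
n=3: →0(L), so W
n=4: →2(W), 3(W) — all W, so L
n=5: →0(L), so W
n=6: →4(L), so W
n=7: →0(L), so W
n=8: →4(L), so W
n=9: →6(W), 8(W) — all W, so L
n=10: →9(L), so W
n=11: →0(L), so W
n=12: →9(L), so W
n=13: →0(L), so W
n=14: →7(W), 12(W), 13(W) — all W, so L
n=15: →14(L), so W
n=16: →14(L), so W
n=17: →0(L), so W
n=18: →9(L), so W
n=19: →0(L), so W
n=20: →10(W), 15(W), 18(W), 19(W) — all W, so L
L entries with 1 ≤ n ≤ 20 (n=0 is outside the asked range and is not counted): n = 4, 9, 14, 20; that makes 4.

4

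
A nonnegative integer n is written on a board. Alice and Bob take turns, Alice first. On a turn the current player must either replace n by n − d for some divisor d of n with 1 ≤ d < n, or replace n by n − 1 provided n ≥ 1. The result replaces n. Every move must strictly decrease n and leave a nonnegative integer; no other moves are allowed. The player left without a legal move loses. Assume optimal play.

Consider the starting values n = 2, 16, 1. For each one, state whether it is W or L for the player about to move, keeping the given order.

2: L, 16: W, 1: W

Label each position W (a win for the player to move) or L (a loss). A position with no legal move is L; any other position is W exactly when some move reaches an L, and L when every move reaches a W.
n=0: no move → L
n=1: can move to 0, which is L ⇒ W
n=2: the only move is to 1(W), a W ⇒ L
n=3: can move to 2, which is L ⇒ W
n=4: can move to 2, which is L ⇒ W
n=5: the only move is to 4(W), a W ⇒ L
n=6: can move to 5, which is L ⇒ W
n=7: the only move is to 6(W), a W ⇒ L
n=8: can move to 7, which is L ⇒ W
n=9: moves to 6(W), 8(W); every one is W ⇒ L
n=10: can move to 5, which is L ⇒ W
n=11: the only move is to 10(W), a W ⇒ L
n=12: can move to 9, which is L ⇒ W
n=13: the only move is to 12(W), a W ⇒ L
n=14: can move to 7, which is L ⇒ W
n=15: moves to 10(W), 12(W), 14(W); every one is W ⇒ L
n=16: can move to 15, which is L ⇒ W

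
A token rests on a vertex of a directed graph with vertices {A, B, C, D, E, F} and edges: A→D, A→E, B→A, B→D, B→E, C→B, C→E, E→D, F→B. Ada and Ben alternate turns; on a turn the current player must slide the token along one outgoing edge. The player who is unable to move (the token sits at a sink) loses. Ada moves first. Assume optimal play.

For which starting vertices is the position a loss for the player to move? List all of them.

Compute win/loss labels from the base case upward. A position with no move is L. Any other position is W if it can reach an L in one move, else L.
Every edge goes from a vertex to one that appears earlier in the order D, E, A, B, F, C, so processing vertices in that order labels each vertex after all of its successors.
D: no outgoing edge → L
E: reaches L-position D → W
A: reaches L-position D → W
B: reaches L-position D → W
F: only reaches B(W), which is W → L
C: only reaches B(W), E(W), all W → L
The losing starting vertices are exactly the entries labelled L in this table (3 of them).

C, D, F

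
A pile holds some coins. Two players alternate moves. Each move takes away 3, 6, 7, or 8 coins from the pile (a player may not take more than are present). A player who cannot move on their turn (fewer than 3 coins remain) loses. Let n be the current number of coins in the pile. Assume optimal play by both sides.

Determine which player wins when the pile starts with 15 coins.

The first player wins.

Classify positions by backward induction: terminal positions (no move available) are L. From any other position, the mover wins iff some move reaches an L.
n=0: no move → L
n=1: no move → L
n=2: no move → L
n=3: W (go to 0, an L position)
n=4: W (go to 1, an L position)
n=5: W (go to 2, an L position)
n=6: W (go to 0, an L position)
n=7: W (go to 1, an L position)
n=8: W (go to 2, an L position)
n=9: W (go to 2, an L position)
n=10: W (go to 2, an L position)
n=11: L (options 8(W), 5(W), 4(W), 3(W) are all W)
n=12: L (options 9(W), 6(W), 5(W), 4(W) are all W)
n=13: L (options 10(W), 7(W), 6(W), 5(W) are all W)
n=14: W (go to 11, an L position)
n=15: W (go to 12, an L position)
The starting position 15 is W: the player to move should remove 3, leaving 12, handing over an L position.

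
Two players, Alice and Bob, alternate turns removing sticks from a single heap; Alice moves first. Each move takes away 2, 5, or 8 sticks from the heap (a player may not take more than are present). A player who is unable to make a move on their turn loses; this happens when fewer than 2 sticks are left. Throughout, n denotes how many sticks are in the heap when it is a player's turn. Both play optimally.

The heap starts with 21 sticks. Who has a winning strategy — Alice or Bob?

Work bottom-up. With no move the player to move loses. Otherwise the position is W if at least one move leads to an L position for the opponent, and L if every move leads to a W.
n=0: no move → L
n=1: no move → L
n=2: →0(L), so W
n=3: →1(L), so W
n=4: →2(W) only, which is W, so L
n=5: →0(L), so W
n=6: →4(L), so W
n=7: →5(W), 2(W) — all W, so L
n=8: →0(L), so W
n=9: →7(L), so W
n=10: →8(W), 5(W), 2(W) — all W, so L
n=11: →9(W), 6(W), 3(W) — all W, so L
n=12: →10(L), so W
n=13: →11(L), so W
n=14: →12(W), 9(W), 6(W) — all W, so L
n=15: →10(L), so W
n=16: →14(L), so W
n=17: →15(W), 12(W), 9(W) — all W, so L
n=18: →10(L), so W
n=19: →17(L), so W
n=20: →18(W), 15(W), 12(W) — all W, so L
n=21: →19(W), 16(W), 13(W) — all W, so L
Every move from 21 reaches a W position, so the mover loses.

Bob wins.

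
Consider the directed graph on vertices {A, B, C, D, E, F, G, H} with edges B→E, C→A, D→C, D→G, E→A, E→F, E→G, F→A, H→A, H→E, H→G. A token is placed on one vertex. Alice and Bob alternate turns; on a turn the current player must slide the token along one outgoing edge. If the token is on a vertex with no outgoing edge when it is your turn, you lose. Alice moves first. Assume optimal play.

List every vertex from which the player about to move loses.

A, B, G

Use the standard recursion: the mover loses at a terminal position; elsewhere, the mover wins exactly when some move hands the opponent an L position.
Every edge goes from a vertex to one that appears earlier in the order G, A, F, E, H, B, C, D, so processing vertices in that order labels each vertex after all of its successors.
G: no outgoing edge → L
A: no outgoing edge → L
F: W (go to A, an L position)
E: W (go to A, an L position)
H: W (go to A, an L position)
B: L (sole option E(W) is W)
C: W (go to A, an L position)
D: W (go to G, an L position)
Reading off the rows marked L gives the requested list; there are 3 such vertices.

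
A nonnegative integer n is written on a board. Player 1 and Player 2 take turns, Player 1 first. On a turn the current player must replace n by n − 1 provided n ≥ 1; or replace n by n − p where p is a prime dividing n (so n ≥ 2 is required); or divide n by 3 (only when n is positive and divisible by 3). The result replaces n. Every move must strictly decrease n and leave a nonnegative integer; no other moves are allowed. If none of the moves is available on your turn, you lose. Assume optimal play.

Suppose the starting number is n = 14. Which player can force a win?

Compute win/loss labels from the base case upward. A position with no move is L. Any other position is W if it can reach an L in one move, else L.
n=0: no move → L
n=1: can move to 0, which is L ⇒ W
n=2: can move to 0, which is L ⇒ W
n=3: can move to 0, which is L ⇒ W
n=4: moves to 2(W), 3(W); every one is W ⇒ L
n=5: can move to 0, which is L ⇒ W
n=6: can move to 4, which is L ⇒ W
n=7: can move to 0, which is L ⇒ W
n=8: moves to 6(W), 7(W); every one is W ⇒ L
n=9: can move to 8, which is L ⇒ W
n=10: can move to 8, which is L ⇒ W
n=11: can move to 0, which is L ⇒ W
n=12: can move to 4, which is L ⇒ W
n=13: can move to 0, which is L ⇒ W
n=14: moves to 7(W), 12(W), 13(W); every one is W ⇒ L
Every move from 14 reaches a W position, so the mover loses.

Player 2 wins.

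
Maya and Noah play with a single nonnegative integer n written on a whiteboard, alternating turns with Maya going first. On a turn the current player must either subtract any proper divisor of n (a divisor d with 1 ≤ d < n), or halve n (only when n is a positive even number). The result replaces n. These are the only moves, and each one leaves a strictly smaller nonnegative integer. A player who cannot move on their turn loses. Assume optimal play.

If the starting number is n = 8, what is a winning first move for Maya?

Build the W/L table. Terminal = L. A non-terminal position is W if it has a move to some L; otherwise it is L.
n=0: no move → L
n=1: no move → L
n=2: reaches L-position 1 → W
n=3: only reaches 2(W), which is W → L
n=4: reaches L-position 3 → W
n=5: only reaches 4(W), which is W → L
n=6: reaches L-position 3 → W
n=7: only reaches 6(W), which is W → L
n=8: reaches L-position 7 → W
From 8, the L positions reachable in one move are: 7.

Move to 7.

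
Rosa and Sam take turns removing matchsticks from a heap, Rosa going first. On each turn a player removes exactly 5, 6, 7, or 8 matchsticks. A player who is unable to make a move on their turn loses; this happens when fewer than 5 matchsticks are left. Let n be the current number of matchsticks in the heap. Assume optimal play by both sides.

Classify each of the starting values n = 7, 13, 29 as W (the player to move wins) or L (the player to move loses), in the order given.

Positions with no move are L. A position that does have a move is losing for the player to move precisely when every available move leads to a winning position for the opponent. Fill in the labels:
n=0: no move → L
n=1: no move → L
n=2: no move → L
n=3: no move → L
n=4: no move → L
n=5: →0(L), so W
n=6: →1(L), so W
n=7: →2(L), so W
n=8: →3(L), so W
n=9: →4(L), so W
n=10: →4(L), so W
n=11: →4(L), so W
n=12: →4(L), so W
n=13: →8(W), 7(W), 6(W), 5(W) — all W, so L
n=14: →9(W), 8(W), 7(W), 6(W) — all W, so L
n=15: →10(W), 9(W), 8(W), 7(W) — all W, so L
n=16: →11(W), 10(W), 9(W), 8(W) — all W, so L
n=17: →12(W), 11(W), 10(W), 9(W) — all W, so L
n=18: →13(L), so W
n=19: →14(L), so W
n=20: →15(L), so W
n=21: →16(L), so W
n=22: →17(L), so W
n=23: →17(L), so W
n=24: →17(L), so W
n=25: →17(L), so W
n=26: →21(W), 20(W), 19(W), 18(W) — all W, so L
n=27: →22(W), 21(W), 20(W), 19(W) — all W, so L
n=28: →23(W), 22(W), 21(W), 20(W) — all W, so L
n=29: →24(W), 23(W), 22(W), 21(W) — all W, so L

7: W, 13: L, 29: L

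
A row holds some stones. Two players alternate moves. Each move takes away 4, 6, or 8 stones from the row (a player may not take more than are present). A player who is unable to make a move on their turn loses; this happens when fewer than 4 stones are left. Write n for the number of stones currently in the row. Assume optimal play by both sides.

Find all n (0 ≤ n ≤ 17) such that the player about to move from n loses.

Positions with no move are L. A position that does have a move is losing for the player to move precisely when every available move leads to a winning position for the opponent. Fill in the labels:
n=0: no move → L
n=1: no move → L
n=2: no move → L
n=3: no move → L
n=4: W (go to 0, an L position)
n=5: W (go to 1, an L position)
n=6: W (go to 2, an L position)
n=7: W (go to 3, an L position)
n=8: W (go to 2, an L position)
n=9: W (go to 3, an L position)
n=10: W (go to 2, an L position)
n=11: W (go to 3, an L position)
n=12: L (options 8(W), 6(W), 4(W) are all W)
n=13: L (options 9(W), 7(W), 5(W) are all W)
n=14: L (options 10(W), 8(W), 6(W) are all W)
n=15: L (options 11(W), 9(W), 7(W) are all W)
n=16: W (go to 12, an L position)
n=17: W (go to 13, an L position)
The losing starting values of n are exactly the entries labelled L in this table (8 of them).

0, 1, 2, 3, 12, 13, 14, 15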